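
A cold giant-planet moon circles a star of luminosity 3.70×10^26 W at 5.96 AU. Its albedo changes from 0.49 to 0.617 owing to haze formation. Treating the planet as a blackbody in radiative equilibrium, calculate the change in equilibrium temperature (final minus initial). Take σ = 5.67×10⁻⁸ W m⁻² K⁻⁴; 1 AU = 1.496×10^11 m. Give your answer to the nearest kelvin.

-7 K

d = 5.96 × 1.496×10^11 m = 8.916×10^11 m.
Flux at the orbit: S = L/(4πd²) = 3.70×10^26/(4π·(8.92×10^11)²) = 37.04 W m⁻².
Initial: T₁ = [S(1−0.49)/(4σ)]^(1/4) = 95.53 K.
After:  T₂ = [37.04·0.383/(4σ)]^(1/4) = 88.93 K.
ΔT = T₂ − T₁ = -6.600 K.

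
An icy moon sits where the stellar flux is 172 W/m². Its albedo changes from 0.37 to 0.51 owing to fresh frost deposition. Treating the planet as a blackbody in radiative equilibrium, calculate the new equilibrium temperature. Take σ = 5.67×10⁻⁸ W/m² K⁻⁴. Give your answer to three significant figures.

139 K

New equilibrium: T₂ = [(1−0.51)·172.0/(4σ)]^(1/4) = 138.8 K.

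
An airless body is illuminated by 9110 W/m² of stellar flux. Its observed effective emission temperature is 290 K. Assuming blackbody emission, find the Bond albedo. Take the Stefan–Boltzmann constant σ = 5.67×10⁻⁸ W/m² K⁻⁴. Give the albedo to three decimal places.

0.824

Energy balance: S(1−α)/4 = σT⁴, so 1−α = 4σT⁴/S.
4σT⁴ = 4·5.67×10⁻⁸·(290)⁴ = 1604 W/m².
Hence α = 1 − 1604/9110 = 0.8239.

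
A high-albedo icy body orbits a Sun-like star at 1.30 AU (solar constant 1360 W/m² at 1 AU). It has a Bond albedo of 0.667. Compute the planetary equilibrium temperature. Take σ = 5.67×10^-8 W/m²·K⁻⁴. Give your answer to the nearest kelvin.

By the inverse-square law, S = 1360/1.30² = 804.7 W/m².
Absorbed flux (global mean): S(1−α)/4 = 804.7·0.333/4 = 66.99 W/m².
In equilibrium σT⁴ equals this, so T = 185.4 K.

185 K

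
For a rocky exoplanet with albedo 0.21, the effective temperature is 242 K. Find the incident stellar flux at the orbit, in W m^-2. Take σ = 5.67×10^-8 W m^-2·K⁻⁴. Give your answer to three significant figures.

985 W m^-2

From S(1−α)/4 = σT⁴: S = 4σT⁴/(1−α).
σT⁴ = 5.67×10⁻⁸·(242)⁴ = 194.5 W m^-2.
So S = 4×194.5/(1−0.21) = 984.6 W m^-2.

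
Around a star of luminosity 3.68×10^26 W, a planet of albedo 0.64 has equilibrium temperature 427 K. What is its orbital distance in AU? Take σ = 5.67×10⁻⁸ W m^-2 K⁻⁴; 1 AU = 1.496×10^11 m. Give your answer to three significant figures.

Energy balance gives S = 4σT⁴/(1−α) = 20940 W m^-2.
From L = 4πd²S, d = √(3.68×10^26/(4π·20940)) = 3.739×10^10 m = 0.2500 AU.

0.250 AU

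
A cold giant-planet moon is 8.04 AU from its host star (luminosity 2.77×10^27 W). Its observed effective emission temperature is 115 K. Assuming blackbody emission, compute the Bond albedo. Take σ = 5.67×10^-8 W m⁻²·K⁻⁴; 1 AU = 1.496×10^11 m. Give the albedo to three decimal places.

0.740

Orbital distance: d = 8.04 AU = 1.203×10^12 m.
Flux at the orbit: S = L/(4πd²) = 2.77×10^27/(4π·(1.20×10^12)²) = 152.4 W m⁻².
Rearranging the radiative balance, α = 1 − 4σT⁴/S.
4σT⁴ = 4·5.67×10⁻⁸·(115)⁴ = 39.67 W m⁻².
1−α = 39.67/152.4 = 0.2603, so α = 0.7397.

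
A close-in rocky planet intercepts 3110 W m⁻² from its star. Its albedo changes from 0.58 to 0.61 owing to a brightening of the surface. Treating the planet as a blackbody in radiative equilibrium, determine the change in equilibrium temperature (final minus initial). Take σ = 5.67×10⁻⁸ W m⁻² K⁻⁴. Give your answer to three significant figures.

-5.06 kelvin

Initial: T₁ = [S(1−0.58)/(4σ)]^(1/4) = 275.5 K.
Final:   T₂ = [S(1−0.61)/(4σ)]^(1/4) = 270.4 K.
ΔT = T₂ − T₁ = -5.057 K.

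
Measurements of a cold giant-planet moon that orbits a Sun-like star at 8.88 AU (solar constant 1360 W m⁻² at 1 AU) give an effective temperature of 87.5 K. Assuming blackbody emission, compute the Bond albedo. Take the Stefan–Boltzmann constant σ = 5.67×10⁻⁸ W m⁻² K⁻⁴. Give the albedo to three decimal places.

By the inverse-square law, S = 1360/8.88² = 17.25 W m⁻².
Rearranging the radiative balance, α = 1 − 4σT⁴/S.
4σT⁴ = 4·5.67×10⁻⁸·(87.5)⁴ = 13.29 W m⁻².
Hence α = 1 − 13.29/17.25 = 0.2292.

0.229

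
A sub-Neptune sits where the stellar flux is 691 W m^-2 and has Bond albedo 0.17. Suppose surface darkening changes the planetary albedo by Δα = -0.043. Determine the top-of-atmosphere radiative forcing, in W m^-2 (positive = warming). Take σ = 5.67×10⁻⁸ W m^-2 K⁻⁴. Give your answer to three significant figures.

7.43 W m^-2

ΔF = −(S/4)Δα = −(691.0/4)×(-0.043) = 7.428 W m^-2.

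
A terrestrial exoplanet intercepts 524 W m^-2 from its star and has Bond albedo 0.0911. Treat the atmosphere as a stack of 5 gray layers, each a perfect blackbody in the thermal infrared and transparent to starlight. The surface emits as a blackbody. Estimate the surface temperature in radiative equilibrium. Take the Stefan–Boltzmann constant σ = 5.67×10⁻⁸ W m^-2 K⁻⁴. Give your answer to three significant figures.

OLR = S(1−α)/4 = 119.1 W m^-2; the top layer radiates at T_e = 214.1 K.
For an N-layer opaque stack, T_s⁴ = (N+1)T_e⁴, hence T_s = (6)^(1/4)×214.1 K = 335.0 K.

335 kelvin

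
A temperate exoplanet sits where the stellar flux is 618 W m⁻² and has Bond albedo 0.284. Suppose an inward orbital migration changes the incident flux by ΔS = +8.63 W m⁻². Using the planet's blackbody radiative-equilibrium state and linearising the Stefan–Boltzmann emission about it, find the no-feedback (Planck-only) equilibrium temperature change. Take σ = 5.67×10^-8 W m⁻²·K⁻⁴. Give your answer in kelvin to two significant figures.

0.73 K

Unperturbed T_e = [618.0·(1−0.284)/(4σ)]^¼ = 210.2 K.
ΔF = Δ[S(1−α)]/4 = (1−0.284)·+8.63/4 = 1.545 W m⁻².
Planck response: λ_P = 4σT_e³ = 4·5.67×10⁻⁸·(210.2)³ = 2.105 W m⁻²/K.
Hence the no-feedback warming is ΔF/(4σT_e³) = 0.734 K.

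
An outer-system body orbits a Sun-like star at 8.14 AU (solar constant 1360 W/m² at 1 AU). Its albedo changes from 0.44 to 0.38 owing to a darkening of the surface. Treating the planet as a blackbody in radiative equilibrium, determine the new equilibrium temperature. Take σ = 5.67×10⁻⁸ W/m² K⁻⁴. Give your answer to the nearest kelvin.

87 K

Flux at the orbit: S = 1360/(8.14)² = 20.53 W/m².
With the new albedo, S(1−α₂)/4 = 3.181 W/m², so T₂ = 86.55 K.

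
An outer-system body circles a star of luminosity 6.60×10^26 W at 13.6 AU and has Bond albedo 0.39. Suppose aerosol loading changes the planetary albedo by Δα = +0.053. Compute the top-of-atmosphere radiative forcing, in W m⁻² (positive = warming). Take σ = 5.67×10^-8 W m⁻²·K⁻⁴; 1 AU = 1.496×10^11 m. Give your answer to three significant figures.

-0.168 W m⁻²

Orbital distance: d = 13.6 AU = 2.035×10^12 m.
Flux at the orbit: S = L/(4πd²) = 6.60×10^26/(4π·(2.03×10^12)²) = 12.69 W m⁻².
The change in absorbed flux is Δ[S(1−α)/4] = −SΔα/4 = -0.1681 W m⁻².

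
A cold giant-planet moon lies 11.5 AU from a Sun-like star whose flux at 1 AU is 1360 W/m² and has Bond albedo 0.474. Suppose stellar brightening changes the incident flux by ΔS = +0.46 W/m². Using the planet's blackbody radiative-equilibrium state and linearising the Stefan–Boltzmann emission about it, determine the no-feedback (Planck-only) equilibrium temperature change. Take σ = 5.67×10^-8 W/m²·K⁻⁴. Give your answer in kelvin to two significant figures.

0.78 kelvin

Irradiance scales as 1/d², so S = 1360 W/m² × (1/11.5)² = 10.28 W/m².
Reference equilibrium: T_e = [S(1−α)/(4σ)]^(1/4) = 69.88 K.
Only a fraction (1−α) is absorbed and it's spread over 4πR², so ΔF = (1−α)ΔS/4 = 0.06049 W/m².
The Planck feedback parameter is 4σT_e³ = 0.07740 W/m²/K.
Hence the no-feedback warming is ΔF/(4σT_e³) = 0.781 K.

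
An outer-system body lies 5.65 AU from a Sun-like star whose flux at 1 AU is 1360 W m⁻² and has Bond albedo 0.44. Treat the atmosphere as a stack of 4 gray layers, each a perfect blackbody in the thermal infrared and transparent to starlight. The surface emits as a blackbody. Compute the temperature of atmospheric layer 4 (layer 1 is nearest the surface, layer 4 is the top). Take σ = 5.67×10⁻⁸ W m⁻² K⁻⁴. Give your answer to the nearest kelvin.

Irradiance scales as 1/d², so S = 1360 W m⁻² × (1/5.65)² = 42.60 W m⁻².
The effective emission temperature is T_e = [S(1−α)/(4σ)]^¼ = 101.3 K.
In the N-layer model, layer k (counted from the surface) has T_k = (N+1−k)^(1/4)·T_e.
T_4 = (1)^(1/4)·101.3 = 101.3 K.

101 K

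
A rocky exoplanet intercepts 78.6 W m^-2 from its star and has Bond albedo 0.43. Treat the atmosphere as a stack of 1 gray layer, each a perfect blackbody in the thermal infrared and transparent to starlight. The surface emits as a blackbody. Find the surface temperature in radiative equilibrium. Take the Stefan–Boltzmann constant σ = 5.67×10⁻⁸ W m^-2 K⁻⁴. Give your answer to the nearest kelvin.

141 K

Top-of-atmosphere balance: σT_e⁴ = S(1−α)/4 = 11.20 W m^-2 → T_e = 118.6 K.
For an N-layer opaque stack, T_s⁴ = (N+1)T_e⁴, hence T_s = (2)^(1/4)×118.6 K = 141.0 K.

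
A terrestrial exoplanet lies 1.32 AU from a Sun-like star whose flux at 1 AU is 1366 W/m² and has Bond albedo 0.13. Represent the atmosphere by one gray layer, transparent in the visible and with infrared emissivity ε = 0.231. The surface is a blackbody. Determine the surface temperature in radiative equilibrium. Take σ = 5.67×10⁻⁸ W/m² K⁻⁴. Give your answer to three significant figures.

241 K

Irradiance scales as 1/d², so S = 1366 W/m² × (1/1.32)² = 784.0 W/m².
The planet radiates to space at T_e = [S(1−α)/(4σ)]^(1/4) = 234.2 K.
Surface balance with a leaky layer gives σT_s⁴ = σT_e⁴·2/(2−ε), so T_s = T_e·[2/(2−0.231)]^(1/4) = 241.5 K.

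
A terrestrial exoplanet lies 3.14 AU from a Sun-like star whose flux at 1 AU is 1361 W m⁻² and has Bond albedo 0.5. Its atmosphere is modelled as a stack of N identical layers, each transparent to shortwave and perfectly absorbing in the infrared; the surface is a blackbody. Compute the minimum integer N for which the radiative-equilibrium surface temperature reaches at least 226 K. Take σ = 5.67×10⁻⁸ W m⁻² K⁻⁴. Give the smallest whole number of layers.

By the inverse-square law, S = 1361/3.14² = 138.0 W m⁻².
Top-of-atmosphere balance: σT_e⁴ = S(1−α)/4 = 17.25 W m⁻² → T_e = 132.1 K.
T_s = (N+1)^(1/4)·T_e ≥ 226 K requires N+1 ≥ (T_s/T_e)⁴ = (226/132.1)⁴ = 8.573.
Rounding up, N = 8.

8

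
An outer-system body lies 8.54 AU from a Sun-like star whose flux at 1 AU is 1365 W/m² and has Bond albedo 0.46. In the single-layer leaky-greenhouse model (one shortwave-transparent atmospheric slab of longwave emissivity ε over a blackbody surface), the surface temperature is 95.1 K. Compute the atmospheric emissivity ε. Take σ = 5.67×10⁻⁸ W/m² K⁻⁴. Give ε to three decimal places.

By the inverse-square law, S = 1365/8.54² = 18.72 W/m².
TOA balance gives T_e = 81.70 K.
Since (2−ε)/2 = (T_e/T_s)⁴ = 0.5448, ε = 0.9104.

0.910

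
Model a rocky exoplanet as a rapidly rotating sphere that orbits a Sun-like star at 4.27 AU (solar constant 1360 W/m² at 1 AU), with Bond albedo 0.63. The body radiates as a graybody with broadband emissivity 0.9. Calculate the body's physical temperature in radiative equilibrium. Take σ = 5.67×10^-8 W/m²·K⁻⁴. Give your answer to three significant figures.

Irradiance scales as 1/d², so S = 1360 W/m² × (1/4.27)² = 74.59 W/m².
Absorbed flux (global mean): S(1−α)/4 = 74.59·0.37/4 = 6.900 W/m².
Radiative balance εσT⁴ = 6.900 gives T = [6.900/(0.9·σ)]^(1/4) = 107.8 K.

108 kelvin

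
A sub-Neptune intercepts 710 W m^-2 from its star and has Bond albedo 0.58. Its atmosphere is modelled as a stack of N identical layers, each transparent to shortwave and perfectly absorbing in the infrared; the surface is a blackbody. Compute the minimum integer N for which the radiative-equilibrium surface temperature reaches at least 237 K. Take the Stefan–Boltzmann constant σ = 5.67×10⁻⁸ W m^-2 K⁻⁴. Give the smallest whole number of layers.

2

The effective emission temperature is T_e = [S(1−α)/(4σ)]^¼ = 190.4 K.
T_s = (N+1)^(1/4)·T_e ≥ 237 K requires N+1 ≥ (T_s/T_e)⁴ = (237/190.4)⁴ = 2.400.
The minimum whole number is N = 2.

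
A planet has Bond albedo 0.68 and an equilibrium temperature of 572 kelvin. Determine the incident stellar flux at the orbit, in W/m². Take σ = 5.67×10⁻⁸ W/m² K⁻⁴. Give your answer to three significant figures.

75900 W/m²

Invert the energy balance for S: S = 4σT⁴/(1−α).
σT⁴ = 5.67×10⁻⁸·(572)⁴ = 6070 W/m².
So S = 4×6070/(1−0.68) = 75870 W/m².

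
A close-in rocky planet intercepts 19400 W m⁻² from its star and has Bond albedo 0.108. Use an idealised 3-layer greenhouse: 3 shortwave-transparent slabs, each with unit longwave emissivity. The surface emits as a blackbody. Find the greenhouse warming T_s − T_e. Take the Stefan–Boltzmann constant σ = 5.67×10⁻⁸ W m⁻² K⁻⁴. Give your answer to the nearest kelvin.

218 K

Top-of-atmosphere balance: σT_e⁴ = S(1−α)/4 = 4326 W m⁻² → T_e = 525.6 K.
Surface: T_s = (4)^¼·T_e = 743.3 K.
Warming: T_s − T_e = 217.7 K.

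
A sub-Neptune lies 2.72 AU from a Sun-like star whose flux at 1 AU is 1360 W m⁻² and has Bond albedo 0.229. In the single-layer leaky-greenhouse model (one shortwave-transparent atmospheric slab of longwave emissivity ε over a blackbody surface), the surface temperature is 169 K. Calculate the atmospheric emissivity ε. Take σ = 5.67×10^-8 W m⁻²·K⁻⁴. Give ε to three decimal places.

0.468

By the inverse-square law, S = 1360/2.72² = 183.8 W m⁻².
TOA balance gives T_e = 158.1 K.
Inverting T_s⁴ = 2T_e⁴/(2−ε): (T_e/T_s)⁴ = 0.7661, so ε = 2(1 − 0.7661) = 0.4679.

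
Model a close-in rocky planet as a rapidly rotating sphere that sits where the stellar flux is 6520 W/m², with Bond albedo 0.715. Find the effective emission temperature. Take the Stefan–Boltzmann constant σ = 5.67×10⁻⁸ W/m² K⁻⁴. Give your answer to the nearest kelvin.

Absorbed flux (global mean): S(1−α)/4 = 6520·0.285/4 = 464.6 W/m².
Set σT⁴ = 464.6 → T = (464.6/σ)^(1/4) = 300.9 K.

301 K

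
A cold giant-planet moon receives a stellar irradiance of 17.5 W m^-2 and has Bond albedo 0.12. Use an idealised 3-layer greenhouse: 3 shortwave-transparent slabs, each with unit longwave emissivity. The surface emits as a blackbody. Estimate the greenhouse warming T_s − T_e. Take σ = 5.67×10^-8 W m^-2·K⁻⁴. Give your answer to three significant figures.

37.6 K

The effective emission temperature is T_e = [S(1−α)/(4σ)]^¼ = 90.78 K.
T_s = (N+1)^(1/4)·T_e = 128.4 K.
So the greenhouse effect raises the surface by 128.4 − 90.78 = 37.60 K.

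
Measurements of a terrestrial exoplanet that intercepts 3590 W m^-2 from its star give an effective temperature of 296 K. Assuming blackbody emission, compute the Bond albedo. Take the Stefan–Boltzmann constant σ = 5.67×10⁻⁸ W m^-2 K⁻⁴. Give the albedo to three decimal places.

Rearranging the radiative balance, α = 1 − 4σT⁴/S.
σT⁴ = 435.3 W m^-2, so 4σT⁴ = 1741 W m^-2.
1−α = 1741/3590 = 0.4850, so α = 0.5150.

0.515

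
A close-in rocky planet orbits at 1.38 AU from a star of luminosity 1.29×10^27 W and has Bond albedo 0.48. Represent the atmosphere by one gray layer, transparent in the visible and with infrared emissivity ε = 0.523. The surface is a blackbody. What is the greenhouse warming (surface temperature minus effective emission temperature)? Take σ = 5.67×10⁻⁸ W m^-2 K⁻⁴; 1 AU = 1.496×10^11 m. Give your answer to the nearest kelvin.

Orbital distance: d = 1.38 AU = 2.064×10^11 m.
Flux at the orbit: S = L/(4πd²) = 1.29×10^27/(4π·(2.06×10^11)²) = 2409 W m^-2.
The planet radiates to space at T_e = [S(1−α)/(4σ)]^(1/4) = 272.6 K.
For a single slab of emissivity ε, T_s⁴ = 2T_e⁴/(2−ε); thus T_s = 272.6·(1.354)^(1/4) = 294.1 K.
Greenhouse warming: T_s − T_e = 21.46 K.

21 K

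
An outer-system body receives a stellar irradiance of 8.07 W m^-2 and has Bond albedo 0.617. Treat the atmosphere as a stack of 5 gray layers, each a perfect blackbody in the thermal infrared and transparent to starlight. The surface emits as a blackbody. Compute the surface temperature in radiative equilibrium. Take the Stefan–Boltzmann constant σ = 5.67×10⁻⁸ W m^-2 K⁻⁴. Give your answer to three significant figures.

95.1 kelvin

Top-of-atmosphere balance: σT_e⁴ = S(1−α)/4 = 0.7727 W m^-2 → T_e = 60.76 K.
Layer-by-layer balance gives σT_s⁴ = (N+1)σT_e⁴, so T_s = 6^¼·60.76 = 95.09 K.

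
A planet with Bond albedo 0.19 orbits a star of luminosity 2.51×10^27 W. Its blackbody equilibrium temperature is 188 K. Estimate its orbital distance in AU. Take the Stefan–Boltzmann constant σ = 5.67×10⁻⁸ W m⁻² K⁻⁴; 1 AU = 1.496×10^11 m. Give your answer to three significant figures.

The flux needed for this T is 4σT⁴/(1−0.19) = 349.8 W m⁻².
Then d = [L/(4πS)]^(1/2) = 7.557×10^11 m, i.e. 5.051 AU.

5.05 AU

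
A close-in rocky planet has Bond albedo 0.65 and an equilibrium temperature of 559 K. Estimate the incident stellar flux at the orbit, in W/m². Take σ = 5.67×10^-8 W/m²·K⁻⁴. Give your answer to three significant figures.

63300 W/m²

From S(1−α)/4 = σT⁴: S = 4σT⁴/(1−α).
σT⁴ = 5.67×10⁻⁸·(559)⁴ = 5536 W/m².
So S = 4×5536/(1−0.65) = 63270 W/m².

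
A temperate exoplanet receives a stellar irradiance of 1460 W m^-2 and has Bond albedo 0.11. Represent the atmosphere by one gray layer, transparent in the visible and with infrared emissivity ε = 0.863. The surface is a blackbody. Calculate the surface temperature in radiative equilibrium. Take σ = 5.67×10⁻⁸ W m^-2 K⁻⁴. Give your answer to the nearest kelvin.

At the top of the atmosphere, σT_e⁴ = S(1−α)/4 = 324.9 W m^-2, giving T_e = 275.1 K.
Surface balance with a leaky layer gives σT_s⁴ = σT_e⁴·2/(2−ε), so T_s = T_e·[2/(2−0.863)]^(1/4) = 316.8 K.

317 K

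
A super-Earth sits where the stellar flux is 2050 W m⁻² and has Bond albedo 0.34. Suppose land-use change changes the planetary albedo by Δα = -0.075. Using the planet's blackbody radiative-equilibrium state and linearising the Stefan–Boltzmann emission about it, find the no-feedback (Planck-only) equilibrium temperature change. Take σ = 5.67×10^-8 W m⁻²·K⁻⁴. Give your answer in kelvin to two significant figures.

7.9 K

The baseline emission temperature is T_e = 277.9 K.
The change in absorbed flux is Δ[S(1−α)/4] = −SΔα/4 = 38.44 W m⁻².
Linearising σT⁴ gives d(σT⁴)/dT = 4σT_e³ = 4.868 W m⁻² per K.
So ΔT₀ = 38.44/4.868 = 7.90 K.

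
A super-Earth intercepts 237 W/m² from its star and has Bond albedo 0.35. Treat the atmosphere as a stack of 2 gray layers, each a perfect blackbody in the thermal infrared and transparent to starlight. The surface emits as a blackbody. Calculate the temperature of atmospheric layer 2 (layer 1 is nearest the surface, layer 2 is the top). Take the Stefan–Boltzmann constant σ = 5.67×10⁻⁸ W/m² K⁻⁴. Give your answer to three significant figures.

161 K

The effective emission temperature is T_e = [S(1−α)/(4σ)]^¼ = 161.4 K.
Each opaque layer satisfies 2T_j⁴ = T_{j−1}⁴ + T_{j+1}⁴, giving T_k⁴ = (N+1−k)T_e⁴.
With k = 2: T_2 = (2+1−2)^¼·161.4 K = 161.4 K.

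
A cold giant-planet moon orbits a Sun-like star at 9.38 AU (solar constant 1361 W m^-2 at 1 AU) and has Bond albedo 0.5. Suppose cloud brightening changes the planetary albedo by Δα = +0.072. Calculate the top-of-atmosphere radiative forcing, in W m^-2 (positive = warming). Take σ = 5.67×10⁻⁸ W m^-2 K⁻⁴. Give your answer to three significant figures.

-0.278 W m^-2

Flux at the orbit: S = 1361/(9.38)² = 15.47 W m^-2.
The change in absorbed flux is Δ[S(1−α)/4] = −SΔα/4 = -0.2784 W m^-2.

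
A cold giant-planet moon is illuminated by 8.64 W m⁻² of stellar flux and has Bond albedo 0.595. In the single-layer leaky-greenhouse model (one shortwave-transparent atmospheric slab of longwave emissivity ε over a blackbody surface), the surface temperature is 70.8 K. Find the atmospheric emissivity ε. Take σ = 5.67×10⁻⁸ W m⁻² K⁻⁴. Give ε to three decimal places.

TOA balance gives T_e = 62.67 K.
Inverting T_s⁴ = 2T_e⁴/(2−ε): (T_e/T_s)⁴ = 0.6140, so ε = 2(1 − 0.6140) = 0.7719.

0.772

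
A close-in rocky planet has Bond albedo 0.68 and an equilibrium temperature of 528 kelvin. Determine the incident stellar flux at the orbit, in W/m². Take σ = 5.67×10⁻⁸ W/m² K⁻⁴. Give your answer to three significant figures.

55100 W/m²

Invert the energy balance for S: S = 4σT⁴/(1−α).
σT⁴ = 5.67×10⁻⁸·(528)⁴ = 4407 W/m².
So S = 4×4407/(1−0.68) = 55080 W/m².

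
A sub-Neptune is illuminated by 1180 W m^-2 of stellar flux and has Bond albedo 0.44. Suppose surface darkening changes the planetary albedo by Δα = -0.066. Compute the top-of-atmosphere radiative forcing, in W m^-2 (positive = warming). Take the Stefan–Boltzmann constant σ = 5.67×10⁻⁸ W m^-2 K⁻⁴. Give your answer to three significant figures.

ΔF = −(S/4)Δα = −(1180/4)×(-0.066) = 19.47 W m^-2.

19.5 W m^-2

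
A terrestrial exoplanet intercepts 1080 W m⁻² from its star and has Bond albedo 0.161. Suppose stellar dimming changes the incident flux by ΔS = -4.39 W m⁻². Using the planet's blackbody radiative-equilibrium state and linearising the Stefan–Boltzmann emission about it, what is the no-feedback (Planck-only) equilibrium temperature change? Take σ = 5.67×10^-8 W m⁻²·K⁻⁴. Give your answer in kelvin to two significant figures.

Reference equilibrium: T_e = [S(1−α)/(4σ)]^(1/4) = 251.4 K.
Only a fraction (1−α) is absorbed and it's spread over 4πR², so ΔF = (1−α)ΔS/4 = -0.9208 W m⁻².
Linearising σT⁴ gives d(σT⁴)/dT = 4σT_e³ = 3.604 W m⁻² per K.
So ΔT₀ = -0.9208/3.604 = -0.255 K.

-0.26 kelvin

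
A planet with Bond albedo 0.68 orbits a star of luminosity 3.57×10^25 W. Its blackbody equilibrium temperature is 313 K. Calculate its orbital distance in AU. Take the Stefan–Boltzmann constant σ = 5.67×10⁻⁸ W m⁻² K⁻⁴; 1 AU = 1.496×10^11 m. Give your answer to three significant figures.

0.137 AU

The flux needed for this T is 4σT⁴/(1−0.68) = 6803 W m⁻².
S = L/(4πd²) → d = √(L/4πS) = √(3.57×10^25/(4π·6803)) = 2.044×10^10 m = 0.1366 AU.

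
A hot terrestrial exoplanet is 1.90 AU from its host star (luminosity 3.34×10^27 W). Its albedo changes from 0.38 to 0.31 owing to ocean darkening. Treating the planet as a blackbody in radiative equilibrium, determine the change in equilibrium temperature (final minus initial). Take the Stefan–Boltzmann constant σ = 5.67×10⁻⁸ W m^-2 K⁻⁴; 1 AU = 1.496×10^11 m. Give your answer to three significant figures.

Orbital distance: d = 1.90 AU = 2.842×10^11 m.
Flux at the orbit: S = L/(4πd²) = 3.34×10^27/(4π·(2.84×10^11)²) = 3290 W m^-2.
With α = 0.38, T₁ = 307.9 K.
Final:   T₂ = [S(1−0.31)/(4σ)]^(1/4) = 316.3 K.
ΔT = T₂ − T₁ = 8.347 K.

8.35 kelvin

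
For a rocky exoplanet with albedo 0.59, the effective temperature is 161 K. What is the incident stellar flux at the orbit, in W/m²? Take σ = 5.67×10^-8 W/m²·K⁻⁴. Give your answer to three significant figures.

372 W/m²

Invert the energy balance for S: S = 4σT⁴/(1−α).
The emitted flux is σT⁴ = 38.10 W/m².
So S = 4×38.10/(1−0.59) = 371.7 W/m².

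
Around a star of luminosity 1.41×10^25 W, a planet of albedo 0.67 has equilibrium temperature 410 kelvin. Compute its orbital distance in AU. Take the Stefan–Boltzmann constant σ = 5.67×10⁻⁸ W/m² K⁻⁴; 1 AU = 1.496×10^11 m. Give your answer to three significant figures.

0.0508 AU

Required flux: S = 4σT⁴/(1−α) = 19420 W/m².
From L = 4πd²S, d = √(1.41×10^25/(4π·19420)) = 7.601×10^9 m = 0.05081 AU.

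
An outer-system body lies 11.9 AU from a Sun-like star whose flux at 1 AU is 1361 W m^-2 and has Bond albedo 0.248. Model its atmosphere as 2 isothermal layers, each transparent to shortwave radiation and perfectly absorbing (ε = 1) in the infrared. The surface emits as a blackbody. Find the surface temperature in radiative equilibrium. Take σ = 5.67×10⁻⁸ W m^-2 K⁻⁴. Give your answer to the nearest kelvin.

99 K

Flux at the orbit: S = 1361/(11.9)² = 9.611 W m^-2.
The effective emission temperature is T_e = [S(1−α)/(4σ)]^¼ = 75.13 K.
Layer-by-layer balance gives σT_s⁴ = (N+1)σT_e⁴, so T_s = 3^¼·75.13 = 98.88 K.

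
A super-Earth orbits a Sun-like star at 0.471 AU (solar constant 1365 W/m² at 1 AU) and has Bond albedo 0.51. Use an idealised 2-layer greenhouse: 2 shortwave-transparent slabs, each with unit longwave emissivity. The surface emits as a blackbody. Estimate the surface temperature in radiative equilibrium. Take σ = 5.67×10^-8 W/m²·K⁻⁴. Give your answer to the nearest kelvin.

447 kelvin

By the inverse-square law, S = 1365/0.471² = 6153 W/m².
The effective emission temperature is T_e = [S(1−α)/(4σ)]^¼ = 339.6 K.
With N = 2 opaque layers, T_s = (N+1)^(1/4)·T_e = 3^(1/4)·339.6 = 446.9 K.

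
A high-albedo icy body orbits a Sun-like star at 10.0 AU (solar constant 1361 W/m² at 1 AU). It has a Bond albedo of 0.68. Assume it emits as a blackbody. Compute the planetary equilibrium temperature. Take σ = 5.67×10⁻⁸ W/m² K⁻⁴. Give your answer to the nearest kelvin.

66 K

Irradiance scales as 1/d², so S = 1361 W/m² × (1/10.0)² = 13.61 W/m².
Averaging over the sphere, the absorbed flux is S(1−α)/4 = 1.089 W/m².
Set σT⁴ = 1.089 → T = (1.089/σ)^(1/4) = 66.20 K.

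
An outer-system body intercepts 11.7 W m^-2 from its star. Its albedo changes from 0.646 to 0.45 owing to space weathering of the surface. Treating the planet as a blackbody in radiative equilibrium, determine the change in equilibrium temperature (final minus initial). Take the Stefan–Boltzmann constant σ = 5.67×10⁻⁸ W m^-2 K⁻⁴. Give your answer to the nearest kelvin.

With α = 0.646, T₁ = 65.37 K.
Final:   T₂ = [S(1−0.45)/(4σ)]^(1/4) = 72.98 K.
Change: 72.98 − 65.37 = 7.613 K.

8 K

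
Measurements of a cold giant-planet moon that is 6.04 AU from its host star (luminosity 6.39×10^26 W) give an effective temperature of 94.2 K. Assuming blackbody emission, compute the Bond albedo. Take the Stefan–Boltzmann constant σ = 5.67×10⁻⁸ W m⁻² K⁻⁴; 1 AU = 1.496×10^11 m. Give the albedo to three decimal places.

d = 6.04 × 1.496×10^11 m = 9.036×10^11 m.
Spreading L over a sphere of radius d: S = 6.39×10^26/(4π·9.04×10^11²) = 62.28 W m⁻².
Energy balance: S(1−α)/4 = σT⁴, so 1−α = 4σT⁴/S.
4σT⁴ = 4·5.67×10⁻⁸·(94.2)⁴ = 17.86 W m⁻².
1−α = 17.86/62.28 = 0.2867, so α = 0.7133.

0.713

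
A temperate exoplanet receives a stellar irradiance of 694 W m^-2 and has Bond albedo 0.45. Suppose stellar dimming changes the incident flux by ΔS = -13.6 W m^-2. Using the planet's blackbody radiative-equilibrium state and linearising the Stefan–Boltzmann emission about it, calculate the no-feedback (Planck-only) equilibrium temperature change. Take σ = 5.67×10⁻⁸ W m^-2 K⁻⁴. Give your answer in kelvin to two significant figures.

Reference equilibrium: T_e = [S(1−α)/(4σ)]^(1/4) = 202.5 K.
ΔF = Δ[S(1−α)]/4 = (1−0.45)·-13.6/4 = -1.870 W m^-2.
Linearising σT⁴ gives d(σT⁴)/dT = 4σT_e³ = 1.885 W m^-2 per K.
Hence the no-feedback warming is ΔF/(4σT_e³) = -0.992 K.

-0.99 kelvin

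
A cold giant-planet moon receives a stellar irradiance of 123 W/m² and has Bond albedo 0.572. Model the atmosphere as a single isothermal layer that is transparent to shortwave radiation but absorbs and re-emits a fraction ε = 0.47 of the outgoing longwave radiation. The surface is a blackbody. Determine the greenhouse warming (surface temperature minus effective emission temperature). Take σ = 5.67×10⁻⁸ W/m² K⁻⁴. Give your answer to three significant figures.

8.55 K

Effective emission temperature (TOA balance): σT_e⁴ = S(1−α)/4 = 13.16 W/m² → T_e = 123.4 K.
For a single slab of emissivity ε, T_s⁴ = 2T_e⁴/(2−ε); thus T_s = 123.4·(1.307)^(1/4) = 132.0 K.
T_s − T_e = 132.0 − 123.4 = 8.549 K.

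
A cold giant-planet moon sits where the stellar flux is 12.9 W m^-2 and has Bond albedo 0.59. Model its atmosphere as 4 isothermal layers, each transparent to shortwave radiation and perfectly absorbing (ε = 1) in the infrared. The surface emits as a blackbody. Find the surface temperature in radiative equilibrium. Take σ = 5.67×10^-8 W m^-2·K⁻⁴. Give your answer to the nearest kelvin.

104 K

OLR = S(1−α)/4 = 1.322 W m^-2; the top layer radiates at T_e = 69.49 K.
For an N-layer opaque stack, T_s⁴ = (N+1)T_e⁴, hence T_s = (5)^(1/4)×69.49 K = 103.9 K.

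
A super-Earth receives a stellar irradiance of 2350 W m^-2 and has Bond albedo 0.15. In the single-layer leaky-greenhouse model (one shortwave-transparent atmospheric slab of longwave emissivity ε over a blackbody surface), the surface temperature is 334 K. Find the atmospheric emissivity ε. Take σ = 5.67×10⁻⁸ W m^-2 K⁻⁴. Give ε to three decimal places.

TOA balance gives T_e = 306.3 K.
Since (2−ε)/2 = (T_e/T_s)⁴ = 0.7077, ε = 0.5846.

0.585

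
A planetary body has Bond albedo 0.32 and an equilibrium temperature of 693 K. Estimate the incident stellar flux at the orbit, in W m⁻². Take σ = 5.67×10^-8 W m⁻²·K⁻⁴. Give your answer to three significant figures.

From S(1−α)/4 = σT⁴: S = 4σT⁴/(1−α).
The emitted flux is σT⁴ = 13080 W m⁻².
S = 4·13080/0.68 = 76920 W m⁻².

76900 W m⁻²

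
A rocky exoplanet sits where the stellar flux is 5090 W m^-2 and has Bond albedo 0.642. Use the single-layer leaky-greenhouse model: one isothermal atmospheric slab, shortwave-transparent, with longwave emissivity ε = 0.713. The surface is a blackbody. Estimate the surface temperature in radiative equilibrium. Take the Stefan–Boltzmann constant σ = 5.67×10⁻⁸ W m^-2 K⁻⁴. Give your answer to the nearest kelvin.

334 K

At the top of the atmosphere, σT_e⁴ = S(1−α)/4 = 455.6 W m^-2, giving T_e = 299.4 K.
For a single slab of emissivity ε, T_s⁴ = 2T_e⁴/(2−ε); thus T_s = 299.4·(1.554)^(1/4) = 334.3 K.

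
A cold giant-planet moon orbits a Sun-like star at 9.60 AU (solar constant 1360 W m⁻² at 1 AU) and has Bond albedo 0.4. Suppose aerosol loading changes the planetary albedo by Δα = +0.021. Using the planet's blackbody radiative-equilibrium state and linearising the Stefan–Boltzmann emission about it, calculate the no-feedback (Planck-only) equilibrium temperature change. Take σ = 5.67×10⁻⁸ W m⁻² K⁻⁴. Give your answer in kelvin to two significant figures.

By the inverse-square law, S = 1360/9.60² = 14.76 W m⁻².
Reference equilibrium: T_e = [S(1−α)/(4σ)]^(1/4) = 79.05 K.
The change in absorbed flux is Δ[S(1−α)/4] = −SΔα/4 = -0.07747 W m⁻².
Planck response: λ_P = 4σT_e³ = 4·5.67×10⁻⁸·(79.05)³ = 0.1120 W m⁻²/K.
Hence the no-feedback warming is ΔF/(4σT_e³) = -0.692 K.

-0.69 kelvin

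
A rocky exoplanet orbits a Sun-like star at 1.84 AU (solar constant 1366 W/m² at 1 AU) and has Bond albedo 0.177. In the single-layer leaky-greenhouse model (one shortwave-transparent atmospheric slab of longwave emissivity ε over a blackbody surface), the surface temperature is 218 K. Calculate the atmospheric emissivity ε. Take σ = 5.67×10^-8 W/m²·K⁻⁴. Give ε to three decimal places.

0.703

Flux at the orbit: S = 1366/(1.84)² = 403.5 W/m².
First, T_e = [403.5·(1−0.177)/(4σ)]^(1/4) = 195.6 K.
Inverting T_s⁴ = 2T_e⁴/(2−ε): (T_e/T_s)⁴ = 0.6483, so ε = 2(1 − 0.6483) = 0.7035.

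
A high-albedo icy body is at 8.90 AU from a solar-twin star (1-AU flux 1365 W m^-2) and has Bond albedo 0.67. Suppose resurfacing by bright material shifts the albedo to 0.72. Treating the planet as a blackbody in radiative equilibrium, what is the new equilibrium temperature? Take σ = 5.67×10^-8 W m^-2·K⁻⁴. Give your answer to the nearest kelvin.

68 K

Flux at the orbit: S = 1365/(8.90)² = 17.23 W m^-2.
New equilibrium: T₂ = [(1−0.72)·17.23/(4σ)]^(1/4) = 67.92 K.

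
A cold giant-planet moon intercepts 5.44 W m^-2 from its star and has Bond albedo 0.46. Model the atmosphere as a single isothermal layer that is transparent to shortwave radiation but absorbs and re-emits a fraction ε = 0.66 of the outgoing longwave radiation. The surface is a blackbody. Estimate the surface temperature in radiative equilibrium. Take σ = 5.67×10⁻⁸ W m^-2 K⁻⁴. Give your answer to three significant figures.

66.3 kelvin

The planet radiates to space at T_e = [S(1−α)/(4σ)]^(1/4) = 59.99 K.
The surface balance (absorbed SW + ε·downward IR = σT_s⁴) with T_a⁴ = T_s⁴/2 reduces to T_s = T_e·[2/(2−ε)]^¼ = 66.31 K.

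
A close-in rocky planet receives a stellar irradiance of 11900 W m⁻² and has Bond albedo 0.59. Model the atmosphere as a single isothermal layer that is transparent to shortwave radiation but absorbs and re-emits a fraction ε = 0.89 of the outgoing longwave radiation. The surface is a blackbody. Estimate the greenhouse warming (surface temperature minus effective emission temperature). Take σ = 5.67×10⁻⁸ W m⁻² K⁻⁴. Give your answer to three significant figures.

The planet radiates to space at T_e = [S(1−α)/(4σ)]^(1/4) = 383.0 K.
For a single slab of emissivity ε, T_s⁴ = 2T_e⁴/(2−ε); thus T_s = 383.0·(1.802)^(1/4) = 443.7 K.
Greenhouse warming: T_s − T_e = 60.73 K.

60.7 K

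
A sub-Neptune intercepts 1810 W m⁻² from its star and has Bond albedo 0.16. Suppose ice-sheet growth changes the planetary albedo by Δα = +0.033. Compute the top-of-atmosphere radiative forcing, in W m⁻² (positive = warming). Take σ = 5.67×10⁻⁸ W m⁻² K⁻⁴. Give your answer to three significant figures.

-14.9 W m⁻²

ΔF = −(S/4)Δα = −(1810/4)×(+0.033) = -14.93 W m⁻².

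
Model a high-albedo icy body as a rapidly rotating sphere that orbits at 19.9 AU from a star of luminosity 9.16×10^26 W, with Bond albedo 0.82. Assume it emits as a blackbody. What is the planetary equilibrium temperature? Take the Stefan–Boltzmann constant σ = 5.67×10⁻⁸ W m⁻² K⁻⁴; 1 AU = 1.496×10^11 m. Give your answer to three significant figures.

Orbital distance: d = 19.9 AU = 2.977×10^12 m.
Spreading L over a sphere of radius d: S = 9.16×10^26/(4π·2.98×10^12²) = 8.225 W m⁻².
The planet absorbs (1−α)S over its disc πR² and re-emits over 4πR², so the mean absorbed flux is (1−0.82)·8.225/4 = 0.3701 W m⁻².
Balancing against σT⁴: T = (0.3701/5.67×10⁻⁸)^(1/4) = 50.55 K.

50.5 K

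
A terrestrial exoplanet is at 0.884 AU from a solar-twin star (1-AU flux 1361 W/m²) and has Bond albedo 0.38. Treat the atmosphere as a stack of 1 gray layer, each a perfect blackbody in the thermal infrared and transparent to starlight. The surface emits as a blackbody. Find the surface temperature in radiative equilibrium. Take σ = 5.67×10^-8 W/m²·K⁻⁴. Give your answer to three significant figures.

312 K

By the inverse-square law, S = 1361/0.884² = 1742 W/m².
OLR = S(1−α)/4 = 270.0 W/m²; the top layer radiates at T_e = 262.7 K.
With N = 1 opaque layers, T_s = (N+1)^(1/4)·T_e = 2^(1/4)·262.7 = 312.4 K.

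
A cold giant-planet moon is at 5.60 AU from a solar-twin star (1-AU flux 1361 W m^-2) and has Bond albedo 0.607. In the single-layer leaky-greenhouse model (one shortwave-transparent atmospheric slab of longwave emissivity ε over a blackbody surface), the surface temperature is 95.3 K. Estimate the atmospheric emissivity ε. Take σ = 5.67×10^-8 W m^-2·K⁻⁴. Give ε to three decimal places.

0.177

By the inverse-square law, S = 1361/5.60² = 43.40 W m^-2.
TOA balance gives T_e = 93.12 K.
Since (2−ε)/2 = (T_e/T_s)⁴ = 0.9117, ε = 0.1766.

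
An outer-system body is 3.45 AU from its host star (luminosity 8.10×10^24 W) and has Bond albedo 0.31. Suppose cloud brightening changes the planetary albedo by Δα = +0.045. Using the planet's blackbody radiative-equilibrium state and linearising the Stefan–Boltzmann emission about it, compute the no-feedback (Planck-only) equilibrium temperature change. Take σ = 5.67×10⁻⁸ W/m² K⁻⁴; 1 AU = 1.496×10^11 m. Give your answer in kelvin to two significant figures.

-0.85 K

Orbital distance: d = 3.45 AU = 5.161×10^11 m.
Spreading L over a sphere of radius d: S = 8.10×10^24/(4π·5.16×10^11²) = 2.420 W/m².
Unperturbed T_e = [2.420·(1−0.31)/(4σ)]^¼ = 52.09 K.
TOA radiative forcing: ΔF = −S·Δα/4 = −2.420·(+0.045)/4 = -0.02722 W/m².
Linearising σT⁴ gives d(σT⁴)/dT = 4σT_e³ = 0.03205 W/m² per K.
ΔT₀ = ΔF/λ_P = -0.02722/0.03205 = -0.849 K.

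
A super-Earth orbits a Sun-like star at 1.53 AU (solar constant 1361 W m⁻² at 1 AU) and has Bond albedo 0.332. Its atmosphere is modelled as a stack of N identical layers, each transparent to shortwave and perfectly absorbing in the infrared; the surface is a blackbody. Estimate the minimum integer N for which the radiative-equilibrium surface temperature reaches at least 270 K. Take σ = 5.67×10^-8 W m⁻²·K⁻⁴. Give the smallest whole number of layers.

3

By the inverse-square law, S = 1361/1.53² = 581.4 W m⁻².
OLR = S(1−α)/4 = 97.09 W m⁻²; the top layer radiates at T_e = 203.4 K.
Since T_s⁴ = (N+1)T_e⁴, we need N ≥ (T_s/T_e)⁴ − 1 = 2.103.
So N ≥ 2.103; the smallest integer is N = 3.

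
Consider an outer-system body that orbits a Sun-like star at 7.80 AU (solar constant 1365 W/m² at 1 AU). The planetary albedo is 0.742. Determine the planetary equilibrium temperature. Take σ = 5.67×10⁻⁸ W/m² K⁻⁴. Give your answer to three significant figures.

71.1 K

By the inverse-square law, S = 1365/7.80² = 22.44 W/m².
Absorbed flux (global mean): S(1−α)/4 = 22.44·0.258/4 = 1.447 W/m².
In equilibrium σT⁴ equals this, so T = 71.08 K.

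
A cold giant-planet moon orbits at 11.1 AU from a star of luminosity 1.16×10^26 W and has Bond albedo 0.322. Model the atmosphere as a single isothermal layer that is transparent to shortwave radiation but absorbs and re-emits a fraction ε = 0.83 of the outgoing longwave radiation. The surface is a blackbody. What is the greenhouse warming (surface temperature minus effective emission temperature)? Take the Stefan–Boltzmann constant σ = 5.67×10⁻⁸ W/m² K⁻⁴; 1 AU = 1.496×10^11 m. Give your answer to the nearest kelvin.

d = 11.1 × 1.496×10^11 m = 1.661×10^12 m.
Spreading L over a sphere of radius d: S = 1.16×10^26/(4π·1.66×10^12²) = 3.348 W/m².
The planet radiates to space at T_e = [S(1−α)/(4σ)]^(1/4) = 56.24 K.
The surface balance (absorbed SW + ε·downward IR = σT_s⁴) with T_a⁴ = T_s⁴/2 reduces to T_s = T_e·[2/(2−ε)]^¼ = 64.31 K.
Greenhouse warming: T_s − T_e = 8.067 K.

8 kelvin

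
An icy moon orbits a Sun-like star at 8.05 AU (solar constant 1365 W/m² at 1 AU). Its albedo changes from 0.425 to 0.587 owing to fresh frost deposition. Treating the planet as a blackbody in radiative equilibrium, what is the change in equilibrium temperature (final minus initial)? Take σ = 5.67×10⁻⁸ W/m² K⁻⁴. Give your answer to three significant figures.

-6.79 K

Irradiance scales as 1/d², so S = 1365 W/m² × (1/8.05)² = 21.06 W/m².
With α = 0.425, T₁ = 85.49 K.
With α = 0.587, T₂ = 78.70 K.
ΔT = T₂ − T₁ = -6.788 K.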